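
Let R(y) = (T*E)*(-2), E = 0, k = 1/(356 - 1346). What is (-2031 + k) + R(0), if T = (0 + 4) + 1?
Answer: -2010691/990 ≈ -2031.0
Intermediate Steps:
k = -1/990 (k = 1/(-990) = -1/990 ≈ -0.0010101)
T = 5 (T = 4 + 1 = 5)
R(y) = 0 (R(y) = (5*0)*(-2) = 0*(-2) = 0)
(-2031 + k) + R(0) = (-2031 - 1/990) + 0 = -2010691/990 + 0 = -2010691/990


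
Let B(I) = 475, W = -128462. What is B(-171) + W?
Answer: -127987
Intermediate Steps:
B(-171) + W = 475 - 128462 = -127987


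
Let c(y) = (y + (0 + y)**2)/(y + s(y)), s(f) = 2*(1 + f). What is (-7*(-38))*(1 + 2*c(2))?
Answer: 665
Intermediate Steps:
s(f) = 2 + 2*f
c(y) = (y + y**2)/(2 + 3*y) (c(y) = (y + (0 + y)**2)/(y + (2 + 2*y)) = (y + y**2)/(2 + 3*y))
(-7*(-38))*(1 + 2*c(2)) = (-7*(-38))*(1 + 2*(2*(1 + 2)/(2 + 3*2))) = 266*(1 + 2*(2*3/(2 + 6))) = 266*(1 + 2*(2*3/8)) = 266*(1 + 2*(2*(1/8)*3)) = 266*(1 + 2*(3/4)) = 266*(1 + 3/2) = 266*(5/2) = 665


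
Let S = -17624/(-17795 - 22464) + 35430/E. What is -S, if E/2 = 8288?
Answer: -859255897/333666592 ≈ -2.5752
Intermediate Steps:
E = 16576 (E = 2*8288 = 16576)
S = 859255897/333666592 (S = -17624/(-17795 - 22464) + 35430/16576 = -17624/(-40259) + 35430*(1/16576) = -17624*(-1/40259) + 17715/8288 = 17624/40259 + 17715/8288 = 859255897/333666592 ≈ 2.5752)
-S = -1*859255897/333666592 = -859255897/333666592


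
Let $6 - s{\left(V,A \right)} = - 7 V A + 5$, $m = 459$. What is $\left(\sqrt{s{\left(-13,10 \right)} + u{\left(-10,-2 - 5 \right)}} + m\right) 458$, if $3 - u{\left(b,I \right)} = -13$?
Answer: $210222 + 458 i \sqrt{893} \approx 2.1022 \cdot 10^{5} + 13686.0 i$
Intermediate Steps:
$u{\left(b,I \right)} = 16$ ($u{\left(b,I \right)} = 3 - -13 = 3 + 13 = 16$)
$s{\left(V,A \right)} = 1 + 7 A V$ ($s{\left(V,A \right)} = 6 - \left(- 7 V A + 5\right) = 6 - \left(- 7 A V + 5\right) = 6 - \left(5 - 7 A V\right) = 6 + \left(-5 + 7 A V\right) = 1 + 7 A V$)
$\left(\sqrt{s{\left(-13,10 \right)} + u{\left(-10,-2 - 5 \right)}} + m\right) 458 = \left(\sqrt{\left(1 + 7 \cdot 10 \left(-13\right)\right) + 16} + 459\right) 458 = \left(\sqrt{\left(1 - 910\right) + 16} + 459\right) 458 = \left(\sqrt{-909 + 16} + 459\right) 458 = \left(\sqrt{-893} + 459\right) 458 = \left(i \sqrt{893} + 459\right) 458 = \left(459 + i \sqrt{893}\right) 458 = 210222 + 458 i \sqrt{893}$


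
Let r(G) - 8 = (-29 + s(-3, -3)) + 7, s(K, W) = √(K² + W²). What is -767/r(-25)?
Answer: 5369/89 + 2301*√2/178 ≈ 78.607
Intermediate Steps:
r(G) = -14 + 3*√2 (r(G) = 8 + ((-29 + √((-3)² + (-3)²)) + 7) = 8 + ((-29 + √(9 + 9)) + 7) = 8 + ((-29 + √18) + 7) = 8 + ((-29 + 3*√2) + 7) = 8 + (-22 + 3*√2) = -14 + 3*√2)
-767/r(-25) = -767/(-14 + 3*√2)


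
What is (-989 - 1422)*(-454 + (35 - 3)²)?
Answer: -1374270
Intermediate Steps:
(-989 - 1422)*(-454 + (35 - 3)²) = -2411*(-454 + 32²) = -2411*(-454 + 1024) = -2411*570 = -1374270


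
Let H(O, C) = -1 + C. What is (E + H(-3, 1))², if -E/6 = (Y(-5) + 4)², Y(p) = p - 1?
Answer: 576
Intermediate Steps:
Y(p) = -1 + p
E = -24 (E = -6*((-1 - 5) + 4)² = -6*(-6 + 4)² = -6*(-2)² = -6*4 = -24)
(E + H(-3, 1))² = (-24 + (-1 + 1))² = (-24 + 0)² = (-24)² = 576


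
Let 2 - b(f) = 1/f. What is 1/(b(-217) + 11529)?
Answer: 217/2502228 ≈ 8.6723e-5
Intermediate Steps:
b(f) = 2 - 1/f
1/(b(-217) + 11529) = 1/((2 - 1/(-217)) + 11529) = 1/((2 - 1*(-1/217)) + 11529) = 1/((2 + 1/217) + 11529) = 1/(435/217 + 11529) = 1/(2502228/217) = 217/2502228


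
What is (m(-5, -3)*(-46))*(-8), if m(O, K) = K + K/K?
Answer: -736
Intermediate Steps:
m(O, K) = 1 + K (m(O, K) = K + 1 = 1 + K)
(m(-5, -3)*(-46))*(-8) = ((1 - 3)*(-46))*(-8) = -2*(-46)*(-8) = 92*(-8) = -736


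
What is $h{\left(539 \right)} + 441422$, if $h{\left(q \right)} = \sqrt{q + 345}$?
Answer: $441422 + 2 \sqrt{221} \approx 4.4145 \cdot 10^{5}$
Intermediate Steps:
$h{\left(q \right)} = \sqrt{345 + q}$
$h{\left(539 \right)} + 441422 = \sqrt{345 + 539} + 441422 = \sqrt{884} + 441422 = 2 \sqrt{221} + 441422 = 441422 + 2 \sqrt{221}$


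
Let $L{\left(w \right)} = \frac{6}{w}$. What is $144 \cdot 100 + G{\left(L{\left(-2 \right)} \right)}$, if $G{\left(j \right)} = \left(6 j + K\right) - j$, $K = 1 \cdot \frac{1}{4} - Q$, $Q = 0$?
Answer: $\frac{57541}{4} \approx 14385.0$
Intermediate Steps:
$K = \frac{1}{4}$ ($K = 1 \cdot \frac{1}{4} - 0 = 1 \cdot \frac{1}{4} + 0 = \frac{1}{4} + 0 = \frac{1}{4} \approx 0.25$)
$G{\left(j \right)} = \frac{1}{4} + 5 j$ ($G{\left(j \right)} = \left(6 j + \frac{1}{4}\right) - j = \left(\frac{1}{4} + 6 j\right) - j = \frac{1}{4} + 5 j$)
$144 \cdot 100 + G{\left(L{\left(-2 \right)} \right)} = 144 \cdot 100 + \left(\frac{1}{4} + 5 \frac{6}{-2}\right) = 14400 + \left(\frac{1}{4} + 5 \cdot 6 \left(- \frac{1}{2}\right)\right) = 14400 + \left(\frac{1}{4} + 5 \left(-3\right)\right) = 14400 + \left(\frac{1}{4} - 15\right) = 14400 - \frac{59}{4} = \frac{57541}{4}$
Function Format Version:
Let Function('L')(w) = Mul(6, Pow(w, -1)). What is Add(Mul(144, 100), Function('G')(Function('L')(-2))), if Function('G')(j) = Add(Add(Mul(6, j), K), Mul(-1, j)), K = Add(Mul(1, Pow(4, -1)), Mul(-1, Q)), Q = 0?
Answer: Rational(57541, 4) ≈ 14385.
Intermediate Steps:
K = Rational(1, 4) (K = Add(Mul(1, Pow(4, -1)), Mul(-1, 0)) = Add(Mul(1, Rational(1, 4)), 0) = Add(Rational(1, 4), 0) = Rational(1, 4) ≈ 0.25000)
Function('G')(j) = Add(Rational(1, 4), Mul(5, j)) (Function('G')(j) = Add(Add(Mul(6, j), Rational(1, 4)), Mul(-1, j)) = Add(Add(Rational(1, 4), Mul(6, j)), Mul(-1, j)) = Add(Rational(1, 4), Mul(5, j)))
Add(Mul(144, 100), Function('G')(Function('L')(-2))) = Add(Mul(144, 100), Add(Rational(1, 4), Mul(5, Mul(6, Pow(-2, -1))))) = Add(14400, Add(Rational(1, 4), Mul(5, Mul(6, Rational(-1, 2))))) = Add(14400, Add(Rational(1, 4), Mul(5, -3))) = Add(14400, Add(Rational(1, 4), -15)) = Add(14400, Rational(-59, 4)) = Rational(57541, 4)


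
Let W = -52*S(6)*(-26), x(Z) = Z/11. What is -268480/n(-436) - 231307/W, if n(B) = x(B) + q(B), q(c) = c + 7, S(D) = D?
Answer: 4552923955/8363472 ≈ 544.38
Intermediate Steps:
x(Z) = Z/11 (x(Z) = Z*(1/11) = Z/11)
q(c) = 7 + c
n(B) = 7 + 12*B/11 (n(B) = B/11 + (7 + B) = 7 + 12*B/11)
W = 8112 (W = -52*6*(-26) = -312*(-26) = 8112)
-268480/n(-436) - 231307/W = -268480/(7 + (12/11)*(-436)) - 231307/8112 = -268480/(7 - 5232/11) - 231307*1/8112 = -268480/(-5155/11) - 231307/8112 = -268480*(-11/5155) - 231307/8112 = 590656/1031 - 231307/8112 = 4552923955/8363472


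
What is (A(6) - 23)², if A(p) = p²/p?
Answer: 289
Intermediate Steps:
A(p) = p
(A(6) - 23)² = (6 - 23)² = (-17)² = 289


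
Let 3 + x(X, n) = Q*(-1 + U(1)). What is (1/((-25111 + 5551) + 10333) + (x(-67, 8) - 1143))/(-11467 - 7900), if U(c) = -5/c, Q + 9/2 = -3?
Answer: 10158928/178699309 ≈ 0.056849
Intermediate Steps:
Q = -15/2 (Q = -9/2 - 3 = -15/2 ≈ -7.5000)
x(X, n) = 42 (x(X, n) = -3 - 15*(-1 - 5/1)/2 = -3 - 15*(-1 - 5*1)/2 = -3 - 15*(-1 - 5)/2 = -3 - 15/2*(-6) = -3 + 45 = 42)
(1/((-25111 + 5551) + 10333) + (x(-67, 8) - 1143))/(-11467 - 7900) = (1/((-25111 + 5551) + 10333) + (42 - 1143))/(-11467 - 7900) = (1/(-19560 + 10333) - 1101)/(-19367) = (1/(-9227) - 1101)*(-1/19367) = (-1/9227 - 1101)*(-1/19367) = -10158928/9227*(-1/19367) = 10158928/178699309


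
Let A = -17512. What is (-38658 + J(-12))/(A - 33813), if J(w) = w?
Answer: 7734/10265 ≈ 0.75343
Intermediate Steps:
(-38658 + J(-12))/(A - 33813) = (-38658 - 12)/(-17512 - 33813) = -38670/(-51325) = -38670*(-1/51325) = 7734/10265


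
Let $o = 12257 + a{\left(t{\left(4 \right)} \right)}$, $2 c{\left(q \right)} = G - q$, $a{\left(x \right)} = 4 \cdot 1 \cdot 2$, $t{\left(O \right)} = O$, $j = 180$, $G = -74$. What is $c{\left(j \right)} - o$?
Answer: $-12392$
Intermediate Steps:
$a{\left(x \right)} = 8$ ($a{\left(x \right)} = 4 \cdot 2 = 8$)
$c{\left(q \right)} = -37 - \frac{q}{2}$ ($c{\left(q \right)} = \frac{-74 - q}{2} = -37 - \frac{q}{2}$)
$o = 12265$ ($o = 12257 + 8 = 12265$)
$c{\left(j \right)} - o = \left(-37 - 90\right) - 12265 = -127 - 12265 = -12392$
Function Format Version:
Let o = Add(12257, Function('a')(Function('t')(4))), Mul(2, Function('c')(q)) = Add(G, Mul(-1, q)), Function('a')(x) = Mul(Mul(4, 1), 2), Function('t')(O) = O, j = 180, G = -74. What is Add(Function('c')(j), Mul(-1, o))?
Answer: -12392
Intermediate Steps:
Function('a')(x) = 8 (Function('a')(x) = Mul(4, 2) = 8)
Function('c')(q) = Add(-37, Mul(Rational(-1, 2), q)) (Function('c')(q) = Mul(Rational(1, 2), Add(-74, Mul(-1, q))) = Add(-37, Mul(Rational(-1, 2), q)))
o = 12265 (o = Add(12257, 8) = 12265)
Add(Function('c')(j), Mul(-1, o)) = Add(Add(-37, Mul(Rational(-1, 2), 180)), Mul(-1, 12265)) = Add(Add(-37, -90), -12265) = Add(-127, -12265) = -12392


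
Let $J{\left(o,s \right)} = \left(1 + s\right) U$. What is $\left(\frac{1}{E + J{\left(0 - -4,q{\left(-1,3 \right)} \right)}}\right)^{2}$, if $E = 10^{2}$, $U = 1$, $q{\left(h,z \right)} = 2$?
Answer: $\frac{1}{10609} \approx 9.426 \cdot 10^{-5}$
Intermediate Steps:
$J{\left(o,s \right)} = 1 + s$ ($J{\left(o,s \right)} = \left(1 + s\right) 1 = 1 + s$)
$E = 100$
$\left(\frac{1}{E + J{\left(0 - -4,q{\left(-1,3 \right)} \right)}}\right)^{2} = \left(\frac{1}{100 + \left(1 + 2\right)}\right)^{2} = \left(\frac{1}{100 + 3}\right)^{2} = \left(\frac{1}{103}\right)^{2} = \frac{1}{10609}$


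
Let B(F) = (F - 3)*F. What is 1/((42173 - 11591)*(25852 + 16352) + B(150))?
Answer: 1/1290704778 ≈ 7.7477e-10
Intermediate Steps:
B(F) = F*(-3 + F) (B(F) = (-3 + F)*F = F*(-3 + F))
1/((42173 - 11591)*(25852 + 16352) + B(150)) = 1/((42173 - 11591)*(25852 + 16352) + 150*(-3 + 150)) = 1/(30582*42204 + 150*147) = 1/(1290682728 + 22050) = 1/1290704778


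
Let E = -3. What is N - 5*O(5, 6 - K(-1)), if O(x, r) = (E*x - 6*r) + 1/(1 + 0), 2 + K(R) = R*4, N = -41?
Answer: 389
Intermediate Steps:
K(R) = -2 + 4*R (K(R) = -2 + R*4 = -2 + 4*R)
O(x, r) = 1 - 6*r - 3*x (O(x, r) = (-3*x - 6*r) + 1/(1 + 0) = (-6*r - 3*x) + 1/1 = (-6*r - 3*x) + 1 = 1 - 6*r - 3*x)
N - 5*O(5, 6 - K(-1)) = -41 - 5*(1 - 6*(6 - (-2 + 4*(-1))) - 3*5) = -41 - 5*(1 - 6*(6 - (-2 - 4)) - 15) = -41 - 5*(1 - 6*(6 - 1*(-6)) - 15) = -41 - 5*(1 - 6*(6 + 6) - 15) = -41 - 5*(1 - 6*12 - 15) = -41 - 5*(1 - 72 - 15) = -41 - 5*(-86) = -41 + 430 = 389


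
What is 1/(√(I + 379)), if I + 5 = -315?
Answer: √59/59 ≈ 0.13019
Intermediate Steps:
I = -320 (I = -5 - 315 = -320)
1/(√(I + 379)) = 1/(√(-320 + 379)) = 1/(√59) = √59/59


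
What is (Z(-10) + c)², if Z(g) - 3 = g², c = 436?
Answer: 290521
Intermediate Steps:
Z(g) = 3 + g²
(Z(-10) + c)² = ((3 + (-10)²) + 436)² = ((3 + 100) + 436)² = (103 + 436)² = 539² = 290521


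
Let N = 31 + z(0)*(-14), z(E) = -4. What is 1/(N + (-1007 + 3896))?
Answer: 1/2976 ≈ 0.00033602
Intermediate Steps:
N = 87 (N = 31 - 4*(-14) = 31 + 56 = 87)
1/(N + (-1007 + 3896)) = 1/(87 + (-1007 + 3896)) = 1/(87 + 2889) = 1/2976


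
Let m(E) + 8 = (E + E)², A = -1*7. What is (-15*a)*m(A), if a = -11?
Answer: 31020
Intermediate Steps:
A = -7
m(E) = -8 + 4*E² (m(E) = -8 + (E + E)² = -8 + (2*E)² = -8 + 4*E²)
(-15*a)*m(A) = (-15*(-11))*(-8 + 4*(-7)²) = 165*(-8 + 4*49) = 165*(-8 + 196) = 165*188 = 31020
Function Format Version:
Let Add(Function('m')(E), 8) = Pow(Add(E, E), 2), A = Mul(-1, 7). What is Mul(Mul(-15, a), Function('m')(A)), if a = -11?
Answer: 31020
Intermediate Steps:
A = -7
Function('m')(E) = Add(-8, Mul(4, Pow(E, 2))) (Function('m')(E) = Add(-8, Pow(Add(E, E), 2)) = Add(-8, Pow(Mul(2, E), 2)) = Add(-8, Mul(4, Pow(E, 2))))
Mul(Mul(-15, a), Function('m')(A)) = Mul(Mul(-15, -11), Add(-8, Mul(4, Pow(-7, 2)))) = Mul(165, Add(-8, Mul(4, 49))) = Mul(165, Add(-8, 196)) = Mul(165, 188) = 31020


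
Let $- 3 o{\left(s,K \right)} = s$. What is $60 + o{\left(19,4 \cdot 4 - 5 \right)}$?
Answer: $\frac{161}{3} \approx 53.667$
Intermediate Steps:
$o{\left(s,K \right)} = - \frac{s}{3}$
$60 + o{\left(19,4 \cdot 4 - 5 \right)} = 60 - \frac{19}{3} = \frac{161}{3}$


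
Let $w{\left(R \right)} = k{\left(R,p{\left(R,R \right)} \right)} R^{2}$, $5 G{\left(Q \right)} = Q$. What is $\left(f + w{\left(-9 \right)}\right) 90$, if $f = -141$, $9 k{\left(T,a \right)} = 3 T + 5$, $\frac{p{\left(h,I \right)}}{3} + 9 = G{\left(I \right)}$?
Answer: $-30510$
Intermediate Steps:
$G{\left(Q \right)} = \frac{Q}{5}$
$p{\left(h,I \right)} = -27 + \frac{3 I}{5}$ ($p{\left(h,I \right)} = -27 + 3 \frac{I}{5} = -27 + \frac{3 I}{5}$)
$k{\left(T,a \right)} = \frac{5}{9} + \frac{T}{3}$ ($k{\left(T,a \right)} = \frac{3 T + 5}{9} = \frac{5 + 3 T}{9} = \frac{5}{9} + \frac{T}{3}$)
$w{\left(R \right)} = R^{2} \left(\frac{5}{9} + \frac{R}{3}\right)$ ($w{\left(R \right)} = \left(\frac{5}{9} + \frac{R}{3}\right) R^{2} = R^{2} \left(\frac{5}{9} + \frac{R}{3}\right)$)
$\left(f + w{\left(-9 \right)}\right) 90 = \left(-141 + \frac{\left(-9\right)^{2} \left(5 + 3 \left(-9\right)\right)}{9}\right) 90 = \left(-141 + \frac{1}{9} \cdot 81 \left(5 - 27\right)\right) 90 = \left(-141 + \frac{1}{9} \cdot 81 \left(-22\right)\right) 90 = \left(-141 - 198\right) 90 = \left(-339\right) 90 = -30510$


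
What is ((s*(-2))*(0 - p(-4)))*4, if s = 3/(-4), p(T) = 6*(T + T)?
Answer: 288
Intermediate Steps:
p(T) = 12*T (p(T) = 6*(2*T) = 12*T)
s = -¾ (s = 3*(-¼) = -¾ ≈ -0.75000)
((s*(-2))*(0 - p(-4)))*4 = ((-¾*(-2))*(0 - 12*(-4)))*4 = (3*(0 - 1*(-48))/2)*4 = (3*(0 + 48)/2)*4 = ((3/2)*48)*4 = 72*4 = 288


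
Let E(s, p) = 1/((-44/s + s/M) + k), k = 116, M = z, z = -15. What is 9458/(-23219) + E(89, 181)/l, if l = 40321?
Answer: -1138456039993/2794864187029 ≈ -0.40734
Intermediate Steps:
M = -15
E(s, p) = 1/(116 - 44/s - s/15) (E(s, p) = 1/((-44/s + s/(-15)) + 116) = 1/((-44/s + s*(-1/15)) + 116) = 1/((-44/s - s/15) + 116) = 1/(116 - 44/s - s/15))
9458/(-23219) + E(89, 181)/l = 9458/(-23219) - 15*89/(660 + 89² - 1740*89)/40321 = 9458*(-1/23219) - 15*89/(660 + 7921 - 154860)*(1/40321) = -9458/23219 - 15*89/(-146279)*(1/40321) = -9458/23219 - 15*89*(-1/146279)*(1/40321) = -9458/23219 + (1335/146279)*(1/40321) = -9458/23219 + 1335/5898115559 = -1138456039993/2794864187029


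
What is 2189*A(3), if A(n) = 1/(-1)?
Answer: -2189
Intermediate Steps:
A(n) = -1 (A(n) = 1*(-1) = -1)
2189*A(3) = 2189*(-1) = -2189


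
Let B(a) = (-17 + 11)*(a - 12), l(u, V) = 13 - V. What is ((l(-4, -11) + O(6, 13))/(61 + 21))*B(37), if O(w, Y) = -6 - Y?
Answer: -375/41 ≈ -9.1463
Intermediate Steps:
B(a) = 72 - 6*a (B(a) = -6*(-12 + a) = 72 - 6*a)
((l(-4, -11) + O(6, 13))/(61 + 21))*B(37) = (((13 - 1*(-11)) + (-6 - 1*13))/(61 + 21))*(72 - 6*37) = (((13 + 11) + (-6 - 13))/82)*(72 - 222) = ((24 - 19)*(1/82))*(-150) = (5*(1/82))*(-150) = (5/82)*(-150) = -375/41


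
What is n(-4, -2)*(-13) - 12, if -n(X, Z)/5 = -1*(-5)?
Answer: 313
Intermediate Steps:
n(X, Z) = -25 (n(X, Z) = -(-5)*(-5) = -5*5 = -25)
n(-4, -2)*(-13) - 12 = -25*(-13) - 12 = 325 - 12 = 313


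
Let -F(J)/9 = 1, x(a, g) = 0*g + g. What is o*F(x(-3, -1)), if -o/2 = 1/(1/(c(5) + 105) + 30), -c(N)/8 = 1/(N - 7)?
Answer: 1962/3271 ≈ 0.59982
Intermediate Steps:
x(a, g) = g (x(a, g) = 0 + g = g)
c(N) = -8/(-7 + N) (c(N) = -8/(N - 7) = -8/(-7 + N))
F(J) = -9 (F(J) = -9*1 = -9)
o = -218/3271 (o = -2/(1/(-8/(-7 + 5) + 105) + 30) = -2/(1/(-8/(-2) + 105) + 30) = -2/(1/(-8*(-½) + 105) + 30) = -2/(1/(4 + 105) + 30) = -2/(1/109 + 30) = -2/3271/109 = -2*109/3271 = -218/3271 ≈ -0.066646)
o*F(x(-3, -1)) = -218/3271*(-9) = 1962/3271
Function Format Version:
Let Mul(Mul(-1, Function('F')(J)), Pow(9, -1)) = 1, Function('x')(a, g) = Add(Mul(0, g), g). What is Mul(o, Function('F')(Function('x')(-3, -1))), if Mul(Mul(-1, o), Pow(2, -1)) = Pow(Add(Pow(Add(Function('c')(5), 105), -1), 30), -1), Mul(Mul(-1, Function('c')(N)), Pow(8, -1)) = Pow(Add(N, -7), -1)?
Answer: Rational(1962, 3271) ≈ 0.59982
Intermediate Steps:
Function('x')(a, g) = g (Function('x')(a, g) = Add(0, g) = g)
Function('c')(N) = Mul(-8, Pow(Add(-7, N), -1)) (Function('c')(N) = Mul(-8, Pow(Add(N, -7), -1)) = Mul(-8, Pow(Add(-7, N), -1)))
Function('F')(J) = -9 (Function('F')(J) = Mul(-9, 1) = -9)
o = Rational(-218, 3271) (o = Mul(-2, Pow(Add(Pow(Add(Mul(-8, Pow(Add(-7, 5), -1)), 105), -1), 30), -1)) = Mul(-2, Pow(Add(Pow(Add(Mul(-8, Pow(-2, -1)), 105), -1), 30), -1)) = Mul(-2, Pow(Add(Pow(Add(Mul(-8, Rational(-1, 2)), 105), -1), 30), -1)) = Mul(-2, Pow(Add(Pow(Add(4, 105), -1), 30), -1)) = Mul(-2, Pow(Add(Pow(109, -1), 30), -1)) = Mul(-2, Pow(Add(Rational(1, 109), 30), -1)) = Mul(-2, Pow(Rational(3271, 109), -1)) = Mul(-2, Rational(109, 3271)) = Rational(-218, 3271) ≈ -0.066646)
Mul(o, Function('F')(Function('x')(-3, -1))) = Mul(Rational(-218, 3271), -9) = Rational(1962, 3271)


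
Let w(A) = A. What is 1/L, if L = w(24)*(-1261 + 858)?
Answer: -1/9672 ≈ -0.00010339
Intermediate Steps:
L = -9672 (L = 24*(-1261 + 858) = 24*(-403) = -9672)
1/L = 1/(-9672) = -1/9672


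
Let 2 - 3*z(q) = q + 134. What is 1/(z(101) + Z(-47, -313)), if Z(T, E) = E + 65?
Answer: -3/977 ≈ -0.0030706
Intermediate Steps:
Z(T, E) = 65 + E
z(q) = -44 - q/3 (z(q) = ⅔ - (q + 134)/3 = ⅔ - (134 + q)/3 = ⅔ + (-134/3 - q/3) = -44 - q/3)
1/(z(101) + Z(-47, -313)) = 1/((-44 - ⅓*101) + (65 - 313)) = 1/((-44 - 101/3) - 248) = 1/(-233/3 - 248) = 1/(-977/3) = -3/977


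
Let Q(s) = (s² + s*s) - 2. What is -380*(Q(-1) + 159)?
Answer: -60420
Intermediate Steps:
Q(s) = -2 + 2*s² (Q(s) = (s² + s²) - 2 = 2*s² - 2 = -2 + 2*s²)
-380*(Q(-1) + 159) = -380*((-2 + 2*(-1)²) + 159) = -380*((-2 + 2*1) + 159) = -380*((-2 + 2) + 159) = -380*(0 + 159) = -380*159 = -60420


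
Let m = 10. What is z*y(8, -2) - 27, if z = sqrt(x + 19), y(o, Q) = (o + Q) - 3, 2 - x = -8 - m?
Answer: -27 + 3*sqrt(39) ≈ -8.2650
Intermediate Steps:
x = 20 (x = 2 - (-8 - 1*10) = 2 - (-8 - 10) = 2 - 1*(-18) = 2 + 18 = 20)
y(o, Q) = -3 + Q + o (y(o, Q) = (Q + o) - 3 = -3 + Q + o)
z = sqrt(39) (z = sqrt(20 + 19) = sqrt(39) ≈ 6.2450)
z*y(8, -2) - 27 = sqrt(39)*(-3 - 2 + 8) - 27 = sqrt(39)*3 - 27 = 3*sqrt(39) - 27 = -27 + 3*sqrt(39)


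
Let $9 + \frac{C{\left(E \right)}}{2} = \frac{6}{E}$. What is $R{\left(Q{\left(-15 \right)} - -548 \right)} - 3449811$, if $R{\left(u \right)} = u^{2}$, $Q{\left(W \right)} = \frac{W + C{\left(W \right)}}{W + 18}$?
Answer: $- \frac{711388874}{225} \approx -3.1617 \cdot 10^{6}$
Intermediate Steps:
$C{\left(E \right)} = -18 + \frac{12}{E}$ ($C{\left(E \right)} = -18 + 2 \frac{6}{E} = -18 + \frac{12}{E}$)
$Q{\left(W \right)} = \frac{-18 + W + \frac{12}{W}}{18 + W}$ ($Q{\left(W \right)} = \frac{W - \left(18 - \frac{12}{W}\right)}{W + 18} = \frac{-18 + W + \frac{12}{W}}{18 + W}$)
$R{\left(Q{\left(-15 \right)} - -548 \right)} - 3449811 = \left(\frac{12 - 15 \left(-18 - 15\right)}{\left(-15\right) \left(18 - 15\right)} - -548\right)^{2} - 3449811 = \left(- \frac{12 - -495}{15 \cdot 3} + 548\right)^{2} - 3449811 = \left(\left(- \frac{1}{15}\right) \frac{1}{3} \left(12 + 495\right) + 548\right)^{2} - 3449811 = \left(\left(- \frac{1}{15}\right) \frac{1}{3} \cdot 507 + 548\right)^{2} - 3449811 = \left(- \frac{169}{15} + 548\right)^{2} - 3449811 = \left(\frac{8051}{15}\right)^{2} - 3449811 = \frac{64818601}{225} - 3449811 = - \frac{711388874}{225}$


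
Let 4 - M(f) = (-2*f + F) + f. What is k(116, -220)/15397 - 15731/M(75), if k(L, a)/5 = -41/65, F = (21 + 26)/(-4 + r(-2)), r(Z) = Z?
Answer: -18892417507/104283881 ≈ -181.16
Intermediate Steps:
F = -47/6 (F = (21 + 26)/(-4 - 2) = 47/(-6) = 47*(-⅙) = -47/6 ≈ -7.8333)
k(L, a) = -41/13 (k(L, a) = 5*(-41/65) = -41/13)
M(f) = 71/6 + f (M(f) = 4 - ((-2*f - 47/6) + f) = 4 - ((-47/6 - 2*f) + f) = 4 - (-47/6 - f) = 4 + (47/6 + f) = 71/6 + f)
k(116, -220)/15397 - 15731/M(75) = -41/13/15397 - 15731/(71/6 + 75) = -41/13*1/15397 - 15731/521/6 = -41/200161 - 15731*6/521 = -41/200161 - 94386/521 = -18892417507/104283881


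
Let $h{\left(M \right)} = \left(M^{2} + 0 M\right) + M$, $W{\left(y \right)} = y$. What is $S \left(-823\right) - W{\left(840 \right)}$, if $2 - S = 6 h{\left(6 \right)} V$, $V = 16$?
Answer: $3315850$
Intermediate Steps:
$h{\left(M \right)} = M + M^{2}$ ($h{\left(M \right)} = \left(M^{2} + 0\right) + M = M^{2} + M = M + M^{2}$)
$S = -4030$ ($S = 2 - 6 \cdot 6 \left(1 + 6\right) 16 = 2 - 6 \cdot 6 \cdot 7 \cdot 16 = 2 - 6 \cdot 42 \cdot 16 = 2 - 252 \cdot 16 = 2 - 4032 = -4030$)
$S \left(-823\right) - W{\left(840 \right)} = \left(-4030\right) \left(-823\right) - 840 = 3316690 - 840 = 3315850$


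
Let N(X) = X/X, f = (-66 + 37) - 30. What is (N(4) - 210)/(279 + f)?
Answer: -19/20 ≈ -0.95000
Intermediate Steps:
f = -59 (f = -29 - 30 = -59)
N(X) = 1
(N(4) - 210)/(279 + f) = (1 - 210)/(279 - 59) = -209/220 = -209*1/220 = -19/20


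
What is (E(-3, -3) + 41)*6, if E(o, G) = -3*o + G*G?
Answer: 354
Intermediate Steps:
E(o, G) = G² - 3*o (E(o, G) = -3*o + G² = G² - 3*o)
(E(-3, -3) + 41)*6 = (((-3)² - 3*(-3)) + 41)*6 = ((9 + 9) + 41)*6 = (18 + 41)*6 = 59*6 = 354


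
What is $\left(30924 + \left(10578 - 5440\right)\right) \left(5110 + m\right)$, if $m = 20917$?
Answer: $938585674$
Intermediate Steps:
$\left(30924 + \left(10578 - 5440\right)\right) \left(5110 + m\right) = \left(30924 + \left(10578 - 5440\right)\right) \left(5110 + 20917\right) = \left(30924 + 5138\right) 26027 = 36062 \cdot 26027 = 938585674$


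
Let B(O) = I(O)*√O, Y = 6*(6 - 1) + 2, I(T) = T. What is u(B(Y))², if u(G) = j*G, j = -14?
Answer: 6422528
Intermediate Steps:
Y = 32 (Y = 6*5 + 2 = 30 + 2 = 32)
B(O) = O^(3/2) (B(O) = O*√O = O^(3/2))
u(G) = -14*G
u(B(Y))² = (-1792*√2)² = 6422528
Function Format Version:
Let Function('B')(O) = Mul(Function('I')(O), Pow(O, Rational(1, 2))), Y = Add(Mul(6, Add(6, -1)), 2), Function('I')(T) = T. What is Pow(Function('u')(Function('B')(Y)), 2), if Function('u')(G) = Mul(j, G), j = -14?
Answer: 6422528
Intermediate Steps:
Y = 32 (Y = Add(Mul(6, 5), 2) = Add(30, 2) = 32)
Function('B')(O) = Pow(O, Rational(3, 2)) (Function('B')(O) = Mul(O, Pow(O, Rational(1, 2))) = Pow(O, Rational(3, 2)))
Function('u')(G) = Mul(-14, G)
Pow(Function('u')(Function('B')(Y)), 2) = Pow(Mul(-14, Pow(32, Rational(3, 2))), 2) = Pow(Mul(-14, Mul(128, Pow(2, Rational(1, 2)))), 2) = Pow(Mul(-1792, Pow(2, Rational(1, 2))), 2) = 6422528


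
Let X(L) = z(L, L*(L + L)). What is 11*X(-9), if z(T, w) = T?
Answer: -99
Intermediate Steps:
X(L) = L
11*X(-9) = 11*(-9) = -99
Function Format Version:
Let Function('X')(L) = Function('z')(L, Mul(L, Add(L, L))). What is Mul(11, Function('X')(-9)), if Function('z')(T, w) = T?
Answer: -99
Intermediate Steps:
Function('X')(L) = L
Mul(11, Function('X')(-9)) = Mul(11, -9) = -99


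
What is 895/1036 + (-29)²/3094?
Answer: 37147/32708 ≈ 1.1357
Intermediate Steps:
895/1036 + (-29)²/3094 = 895*(1/1036) + 841*(1/3094) = 895/1036 + 841/3094 = 37147/32708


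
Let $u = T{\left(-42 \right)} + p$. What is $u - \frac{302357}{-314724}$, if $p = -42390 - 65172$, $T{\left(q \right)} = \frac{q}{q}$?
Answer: $- \frac{33851725807}{314724} \approx -1.0756 \cdot 10^{5}$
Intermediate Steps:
$T{\left(q \right)} = 1$
$p = -107562$ ($p = -42390 - 65172 = -107562$)
$u = -107561$ ($u = 1 - 107562 = -107561$)
$u - \frac{302357}{-314724} = -107561 - \frac{302357}{-314724} = -107561 - 302357 \left(- \frac{1}{314724}\right) = -107561 - - \frac{302357}{314724} = -107561 + \frac{302357}{314724} = - \frac{33851725807}{314724}$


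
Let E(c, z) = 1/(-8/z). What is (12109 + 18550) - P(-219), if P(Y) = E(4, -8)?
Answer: 30658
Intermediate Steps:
E(c, z) = -z/8
P(Y) = 1 (P(Y) = -⅛*(-8) = 1)
(12109 + 18550) - P(-219) = (12109 + 18550) - 1*1 = 30659 - 1 = 30658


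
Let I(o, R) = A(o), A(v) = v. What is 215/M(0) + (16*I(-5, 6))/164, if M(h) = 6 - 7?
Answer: -8835/41 ≈ -215.49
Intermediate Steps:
M(h) = -1
I(o, R) = o
215/M(0) + (16*I(-5, 6))/164 = 215/(-1) + (16*(-5))/164 = 215*(-1) - 80*1/164 = -215 - 20/41 = -8835/41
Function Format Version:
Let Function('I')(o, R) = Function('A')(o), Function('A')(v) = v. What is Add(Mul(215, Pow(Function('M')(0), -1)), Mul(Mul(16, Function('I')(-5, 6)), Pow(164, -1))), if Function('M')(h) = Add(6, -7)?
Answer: Rational(-8835, 41) ≈ -215.49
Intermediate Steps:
Function('M')(h) = -1
Function('I')(o, R) = o
Add(Mul(215, Pow(Function('M')(0), -1)), Mul(Mul(16, Function('I')(-5, 6)), Pow(164, -1))) = Add(Mul(215, Pow(-1, -1)), Mul(Mul(16, -5), Pow(164, -1))) = Add(Mul(215, -1), Mul(-80, Rational(1, 164))) = Add(-215, Rational(-20, 41)) = Rational(-8835, 41)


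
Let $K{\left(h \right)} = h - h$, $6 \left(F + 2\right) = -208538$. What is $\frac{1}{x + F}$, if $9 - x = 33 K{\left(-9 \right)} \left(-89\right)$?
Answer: $- \frac{3}{104248} \approx -2.8778 \cdot 10^{-5}$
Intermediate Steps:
$F = - \frac{104275}{3}$ ($F = -2 + \frac{1}{6} \left(-208538\right) = -2 - \frac{104269}{3} = - \frac{104275}{3} \approx -34758.0$)
$K{\left(h \right)} = 0$
$x = 9$ ($x = 9 - 33 \cdot 0 \left(-89\right) = 9 - 0 \left(-89\right) = 9 - 0 = 9 + 0 = 9$)
$\frac{1}{x + F} = \frac{1}{9 - \frac{104275}{3}} = \frac{1}{- \frac{104248}{3}} = - \frac{3}{104248}$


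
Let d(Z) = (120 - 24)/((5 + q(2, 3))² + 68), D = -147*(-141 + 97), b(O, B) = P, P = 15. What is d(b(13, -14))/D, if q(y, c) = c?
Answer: 2/17787 ≈ 0.00011244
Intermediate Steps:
b(O, B) = 15
D = 6468 (D = -147*(-44) = 6468)
d(Z) = 8/11 (d(Z) = (120 - 24)/((5 + 3)² + 68) = 96/(8² + 68) = 96/(64 + 68) = 96/132 = 96*(1/132) = 8/11)
d(b(13, -14))/D = (8/11)/6468 = (8/11)*(1/6468) = 2/17787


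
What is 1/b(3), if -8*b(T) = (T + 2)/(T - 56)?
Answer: 424/5 ≈ 84.800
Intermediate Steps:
b(T) = -(2 + T)/(8*(-56 + T)) (b(T) = -(T + 2)/(8*(T - 56)) = -(2 + T)/(8*(-56 + T)))
1/b(3) = 1/((-2 - 1*3)/(8*(-56 + 3))) = 1/((1/8)*(-2 - 3)/(-53)) = 1/((1/8)*(-1/53)*(-5)) = 1/(5/424) = 424/5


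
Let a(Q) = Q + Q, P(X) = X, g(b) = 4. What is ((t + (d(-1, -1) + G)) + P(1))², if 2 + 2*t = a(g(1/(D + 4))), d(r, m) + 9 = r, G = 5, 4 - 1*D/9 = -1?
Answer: 1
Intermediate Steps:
D = 45 (D = 36 - 9*(-1) = 36 + 9 = 45)
d(r, m) = -9 + r
a(Q) = 2*Q
t = 3 (t = -1 + (2*4)/2 = -1 + (½)*8 = -1 + 4 = 3)
((t + (d(-1, -1) + G)) + P(1))² = ((3 + ((-9 - 1) + 5)) + 1)² = ((3 + (-10 + 5)) + 1)² = ((3 - 5) + 1)² = (-2 + 1)² = (-1)² = 1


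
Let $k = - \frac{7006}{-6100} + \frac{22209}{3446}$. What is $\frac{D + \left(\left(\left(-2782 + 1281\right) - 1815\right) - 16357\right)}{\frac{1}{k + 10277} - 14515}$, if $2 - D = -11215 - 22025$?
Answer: $- \frac{366682420664568}{392246687323505} \approx -0.93483$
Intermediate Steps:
$k = \frac{19952197}{2627575}$ ($k = \left(-7006\right) \left(- \frac{1}{6100}\right) + 22209 \cdot \frac{1}{3446} = \frac{3503}{3050} + \frac{22209}{3446} = \frac{19952197}{2627575} \approx 7.5934$)
$D = 33242$ ($D = 2 - \left(-11215 - 22025\right) = 2 - -33240 = 2 + 33240 = 33242$)
$\frac{D + \left(\left(\left(-2782 + 1281\right) - 1815\right) - 16357\right)}{\frac{1}{k + 10277} - 14515} = \frac{33242 + \left(\left(\left(-2782 + 1281\right) - 1815\right) - 16357\right)}{\frac{1}{\frac{19952197}{2627575} + 10277} - 14515} = \frac{33242 - 19673}{\frac{1}{\frac{27023540472}{2627575}} - 14515} = \frac{33242 - 19673}{\frac{2627575}{27023540472} - 14515} = \frac{33242 - 19673}{- \frac{392246687323505}{27023540472}} = 13569 \left(- \frac{27023540472}{392246687323505}\right) = - \frac{366682420664568}{392246687323505}$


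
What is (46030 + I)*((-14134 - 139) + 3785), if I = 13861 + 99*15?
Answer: -643711488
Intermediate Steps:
I = 15346 (I = 13861 + 1485 = 15346)
(46030 + I)*((-14134 - 139) + 3785) = (46030 + 15346)*((-14134 - 139) + 3785) = 61376*(-14273 + 3785) = 61376*(-10488) = -643711488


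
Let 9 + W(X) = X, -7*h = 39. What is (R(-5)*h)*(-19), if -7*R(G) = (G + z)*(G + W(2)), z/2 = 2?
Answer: -8892/49 ≈ -181.47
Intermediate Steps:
h = -39/7 (h = -⅐*39 = -39/7 ≈ -5.5714)
W(X) = -9 + X
z = 4 (z = 2*2 = 4)
R(G) = -(-7 + G)*(4 + G)/7 (R(G) = -(G + 4)*(G + (-9 + 2))/7 = -(4 + G)*(G - 7)/7 = -(4 + G)*(-7 + G)/7 = -(-7 + G)*(4 + G)/7)
(R(-5)*h)*(-19) = ((4 - ⅐*(-5)² + (3/7)*(-5))*(-39/7))*(-19) = ((4 - ⅐*25 - 15/7)*(-39/7))*(-19) = ((4 - 25/7 - 15/7)*(-39/7))*(-19) = -12/7*(-39/7)*(-19) = (468/49)*(-19) = -8892/49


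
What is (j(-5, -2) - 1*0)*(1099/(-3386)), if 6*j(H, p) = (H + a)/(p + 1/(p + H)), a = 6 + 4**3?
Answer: 100009/60948 ≈ 1.6409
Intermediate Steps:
a = 70 (a = 6 + 64 = 70)
j(H, p) = (70 + H)/(6*(p + 1/(H + p))) (j(H, p) = ((H + 70)/(p + 1/(p + H)))/6 = ((70 + H)/(p + 1/(H + p)))/6 = (70 + H)/(6*(p + 1/(H + p))))
(j(-5, -2) - 1*0)*(1099/(-3386)) = (((-5)**2 + 70*(-5) + 70*(-2) - 5*(-2))/(6*(1 + (-2)**2 - 5*(-2))) - 1*0)*(1099/(-3386)) = ((25 - 350 - 140 + 10)/(6*(1 + 4 + 10)) + 0)*(1099*(-1/3386)) = ((1/6)*(-455)/15 + 0)*(-1099/3386) = ((1/6)*(1/15)*(-455) + 0)*(-1099/3386) = (-91/18 + 0)*(-1099/3386) = -91/18*(-1099/3386) = 100009/60948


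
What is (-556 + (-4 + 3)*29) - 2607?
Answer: -3192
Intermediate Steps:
(-556 + (-4 + 3)*29) - 2607 = (-556 - 1*29) - 2607 = (-556 - 29) - 2607 = -585 - 2607 = -3192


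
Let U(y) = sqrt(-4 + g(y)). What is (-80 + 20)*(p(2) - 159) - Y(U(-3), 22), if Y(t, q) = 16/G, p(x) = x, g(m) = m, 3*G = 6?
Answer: 9412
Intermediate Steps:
G = 2 (G = (1/3)*6 = 2)
U(y) = sqrt(-4 + y)
Y(t, q) = 8 (Y(t, q) = 16/2 = 16*(1/2) = 8)
(-80 + 20)*(p(2) - 159) - Y(U(-3), 22) = (-80 + 20)*(2 - 159) - 1*8 = -60*(-157) - 8 = 9420 - 8 = 9412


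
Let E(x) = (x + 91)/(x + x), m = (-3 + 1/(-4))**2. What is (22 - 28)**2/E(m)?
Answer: 936/125 ≈ 7.4880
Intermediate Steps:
m = 169/16 (m = (-3 - 1/4)**2 = (-13/4)**2 = 169/16 ≈ 10.563)
E(x) = (91 + x)/(2*x) (E(x) = (91 + x)/((2*x)) = (91 + x)*(1/(2*x)) = (91 + x)/(2*x))
(22 - 28)**2/E(m) = (22 - 28)**2/(((91 + 169/16)/(2*(169/16)))) = (-6)**2/(((1/2)*(16/169)*(1625/16))) = 36/(125/26) = 36*(26/125) = 936/125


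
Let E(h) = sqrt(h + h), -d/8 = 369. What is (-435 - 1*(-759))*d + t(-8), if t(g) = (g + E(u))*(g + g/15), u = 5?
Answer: -14345696/15 - 128*sqrt(10)/15 ≈ -9.5641e+5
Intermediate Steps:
d = -2952 (d = -8*369 = -2952)
E(h) = sqrt(2)*sqrt(h) (E(h) = sqrt(2*h) = sqrt(2)*sqrt(h))
t(g) = 16*g*(g + sqrt(10))/15 (t(g) = (g + sqrt(2)*sqrt(5))*(g + g/15) = (g + sqrt(10))*(g + g*(1/15)) = (g + sqrt(10))*(g + g/15) = (g + sqrt(10))*(16*g/15) = 16*g*(g + sqrt(10))/15)
(-435 - 1*(-759))*d + t(-8) = (-435 - 1*(-759))*(-2952) + (16/15)*(-8)*(-8 + sqrt(10)) = (-435 + 759)*(-2952) + (1024/15 - 128*sqrt(10)/15) = 324*(-2952) + (1024/15 - 128*sqrt(10)/15) = -956448 + (1024/15 - 128*sqrt(10)/15) = -14345696/15 - 128*sqrt(10)/15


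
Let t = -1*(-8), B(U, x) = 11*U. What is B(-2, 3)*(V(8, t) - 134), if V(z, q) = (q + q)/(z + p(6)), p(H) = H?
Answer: 20460/7 ≈ 2922.9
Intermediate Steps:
t = 8
V(z, q) = 2*q/(6 + z) (V(z, q) = (q + q)/(z + 6) = (2*q)/(6 + z) = 2*q/(6 + z))
B(-2, 3)*(V(8, t) - 134) = (11*(-2))*(2*8/(6 + 8) - 134) = -22*(2*8/14 - 134) = -22*(2*8*(1/14) - 134) = -22*(8/7 - 134) = -22*(-930/7) = 20460/7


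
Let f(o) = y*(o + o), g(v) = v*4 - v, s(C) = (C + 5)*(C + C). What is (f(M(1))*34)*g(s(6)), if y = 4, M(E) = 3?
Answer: 323136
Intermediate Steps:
s(C) = 2*C*(5 + C) (s(C) = (5 + C)*(2*C) = 2*C*(5 + C))
g(v) = 3*v (g(v) = 4*v - v = 3*v)
f(o) = 8*o (f(o) = 4*(o + o) = 4*(2*o) = 8*o)
(f(M(1))*34)*g(s(6)) = ((8*3)*34)*(3*(2*6*(5 + 6))) = (24*34)*(3*(2*6*11)) = 816*(3*132) = 816*396 = 323136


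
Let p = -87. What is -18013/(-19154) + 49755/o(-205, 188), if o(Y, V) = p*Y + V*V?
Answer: 17859071/9519538 ≈ 1.8760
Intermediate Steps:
o(Y, V) = V**2 - 87*Y (o(Y, V) = -87*Y + V*V = -87*Y + V**2 = V**2 - 87*Y)
-18013/(-19154) + 49755/o(-205, 188) = -18013/(-19154) + 49755/(188**2 - 87*(-205)) = -18013*(-1/19154) + 49755/(35344 + 17835) = 18013/19154 + 49755/53179 = 18013/19154 + 49755*(1/53179) = 18013/19154 + 465/497 = 17859071/9519538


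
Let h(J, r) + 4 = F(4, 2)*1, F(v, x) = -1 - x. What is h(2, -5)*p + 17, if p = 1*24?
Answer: -151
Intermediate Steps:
p = 24
h(J, r) = -7 (h(J, r) = -4 + (-1 - 1*2)*1 = -4 + (-1 - 2)*1 = -4 - 3*1 = -4 - 3 = -7)
h(2, -5)*p + 17 = -7*24 + 17 = -168 + 17 = -151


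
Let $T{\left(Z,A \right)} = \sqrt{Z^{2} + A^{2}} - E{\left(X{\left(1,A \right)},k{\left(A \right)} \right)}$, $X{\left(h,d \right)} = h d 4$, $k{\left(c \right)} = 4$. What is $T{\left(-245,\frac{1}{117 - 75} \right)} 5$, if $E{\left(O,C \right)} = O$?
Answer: $- \frac{10}{21} + \frac{5 \sqrt{105884101}}{42} \approx 1224.5$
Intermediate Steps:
$X{\left(h,d \right)} = 4 d h$ ($X{\left(h,d \right)} = d h 4 = 4 d h$)
$T{\left(Z,A \right)} = \sqrt{A^{2} + Z^{2}} - 4 A$ ($T{\left(Z,A \right)} = \sqrt{Z^{2} + A^{2}} - 4 A 1 = \sqrt{A^{2} + Z^{2}} - 4 A$)
$T{\left(-245,\frac{1}{117 - 75} \right)} 5 = \left(\sqrt{\left(\frac{1}{117 - 75}\right)^{2} + \left(-245\right)^{2}} - \frac{4}{117 - 75}\right) 5 = \left(\sqrt{\left(\frac{1}{42}\right)^{2} + 60025} - \frac{4}{42}\right) 5 = \left(\sqrt{\left(\frac{1}{42}\right)^{2} + 60025} - \frac{2}{21}\right) 5 = \left(\sqrt{\frac{1}{1764} + 60025} - \frac{2}{21}\right) 5 = \left(\sqrt{\frac{105884101}{1764}} - \frac{2}{21}\right) 5 = \left(\frac{\sqrt{105884101}}{42} - \frac{2}{21}\right) 5 = \left(- \frac{2}{21} + \frac{\sqrt{105884101}}{42}\right) 5 = - \frac{10}{21} + \frac{5 \sqrt{105884101}}{42}$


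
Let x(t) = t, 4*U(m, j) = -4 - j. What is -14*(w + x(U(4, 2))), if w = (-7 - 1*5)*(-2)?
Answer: -315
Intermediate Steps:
U(m, j) = -1 - j/4 (U(m, j) = (-4 - j)/4 = -1 - j/4)
w = 24 (w = (-7 - 5)*(-2) = -12*(-2) = 24)
-14*(w + x(U(4, 2))) = -14*(24 + (-1 - ¼*2)) = -14*(24 + (-1 - ½)) = -14*(24 - 3/2) = -14*45/2 = -315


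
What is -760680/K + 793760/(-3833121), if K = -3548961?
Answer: 3657599960/503836923603 ≈ 0.0072595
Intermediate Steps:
-760680/K + 793760/(-3833121) = -760680/(-3548961) + 793760/(-3833121) = -760680*(-1/3548961) + 793760*(-1/3833121) = 84520/394329 - 793760/3833121 = 3657599960/503836923603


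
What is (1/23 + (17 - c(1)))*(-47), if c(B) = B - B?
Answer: -18424/23 ≈ -801.04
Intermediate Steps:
c(B) = 0
(1/23 + (17 - c(1)))*(-47) = (1/23 + (17 - 1*0))*(-47) = (1/23 + (17 + 0))*(-47) = (1/23 + 17)*(-47) = (392/23)*(-47) = -18424/23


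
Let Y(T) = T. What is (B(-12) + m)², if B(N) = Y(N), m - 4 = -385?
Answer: 154449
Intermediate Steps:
m = -381 (m = 4 - 385 = -381)
B(N) = N
(B(-12) + m)² = (-12 - 381)² = (-393)² = 154449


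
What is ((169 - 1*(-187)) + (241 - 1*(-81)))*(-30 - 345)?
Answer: -254250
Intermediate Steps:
((169 - 1*(-187)) + (241 - 1*(-81)))*(-30 - 345) = ((169 + 187) + (241 + 81))*(-375) = (356 + 322)*(-375) = 678*(-375) = -254250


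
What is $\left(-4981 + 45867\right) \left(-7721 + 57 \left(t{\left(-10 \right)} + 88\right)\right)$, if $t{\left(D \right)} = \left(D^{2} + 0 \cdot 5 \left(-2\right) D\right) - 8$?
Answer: $103809554$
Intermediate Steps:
$t{\left(D \right)} = -8 + D^{2}$ ($t{\left(D \right)} = \left(D^{2} + 0 \left(-2\right) D\right) - 8 = \left(D^{2} + 0 D\right) - 8 = \left(D^{2} + 0\right) - 8 = D^{2} - 8 = -8 + D^{2}$)
$\left(-4981 + 45867\right) \left(-7721 + 57 \left(t{\left(-10 \right)} + 88\right)\right) = \left(-4981 + 45867\right) \left(-7721 + 57 \left(\left(-8 + \left(-10\right)^{2}\right) + 88\right)\right) = 40886 \left(-7721 + 57 \left(\left(-8 + 100\right) + 88\right)\right) = 40886 \left(-7721 + 57 \left(92 + 88\right)\right) = 40886 \left(-7721 + 57 \cdot 180\right) = 40886 \left(-7721 + 10260\right) = 40886 \cdot 2539 = 103809554$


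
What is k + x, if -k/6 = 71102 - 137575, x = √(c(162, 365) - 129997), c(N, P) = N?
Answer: 398838 + I*√129835 ≈ 3.9884e+5 + 360.33*I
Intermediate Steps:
x = I*√129835 (x = √(162 - 129997) = √(-129835) = I*√129835 ≈ 360.33*I)
k = 398838 (k = -6*(71102 - 137575) = -6*(-66473) = 398838)
k + x = 398838 + I*√129835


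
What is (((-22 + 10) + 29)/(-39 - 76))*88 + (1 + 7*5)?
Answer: 2644/115 ≈ 22.991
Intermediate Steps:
(((-22 + 10) + 29)/(-39 - 76))*88 + (1 + 7*5) = ((-12 + 29)/(-115))*88 + (1 + 35) = (17*(-1/115))*88 + 36 = -17/115*88 + 36 = -1496/115 + 36 = 2644/115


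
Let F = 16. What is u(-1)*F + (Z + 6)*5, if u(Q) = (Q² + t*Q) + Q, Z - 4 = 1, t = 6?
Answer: -41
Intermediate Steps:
Z = 5 (Z = 4 + 1 = 5)
u(Q) = Q² + 7*Q (u(Q) = (Q² + 6*Q) + Q = Q² + 7*Q)
u(-1)*F + (Z + 6)*5 = -(7 - 1)*16 + (5 + 6)*5 = -1*6*16 + 11*5 = -6*16 + 55 = -96 + 55 = -41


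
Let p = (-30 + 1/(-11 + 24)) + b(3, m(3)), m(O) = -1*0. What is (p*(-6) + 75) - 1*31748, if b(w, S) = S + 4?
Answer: -409727/13 ≈ -31517.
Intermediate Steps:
m(O) = 0
b(w, S) = 4 + S
p = -337/13 (p = (-30 + 1/(-11 + 24)) + (4 + 0) = (-30 + 1/13) + 4 = -389/13 + 4 = -337/13 ≈ -25.923)
(p*(-6) + 75) - 1*31748 = (-337/13*(-6) + 75) - 1*31748 = (2022/13 + 75) - 31748 = 2997/13 - 31748 = -409727/13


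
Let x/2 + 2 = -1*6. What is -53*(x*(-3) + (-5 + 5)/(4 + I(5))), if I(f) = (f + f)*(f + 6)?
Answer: -2544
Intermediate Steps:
I(f) = 2*f*(6 + f) (I(f) = (2*f)*(6 + f) = 2*f*(6 + f))
x = -16 (x = -4 + 2*(-1*6) = -4 + 2*(-6) = -4 - 12 = -16)
-53*(x*(-3) + (-5 + 5)/(4 + I(5))) = -53*(-16*(-3) + (-5 + 5)/(4 + 2*5*(6 + 5))) = -53*(48 + 0/(4 + 2*5*11)) = -53*(48 + 0/(4 + 110)) = -53*(48 + 0/114) = -53*(48 + 0*(1/114)) = -53*(48 + 0) = -53*48 = -2544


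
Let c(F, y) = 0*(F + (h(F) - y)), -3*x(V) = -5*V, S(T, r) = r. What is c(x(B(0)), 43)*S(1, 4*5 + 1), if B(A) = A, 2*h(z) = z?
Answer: 0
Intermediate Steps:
h(z) = z/2
x(V) = 5*V/3 (x(V) = -(-5)*V/3 = 5*V/3)
c(F, y) = 0 (c(F, y) = 0*(F + (F/2 - y)) = 0*(-y + 3*F/2) = 0)
c(x(B(0)), 43)*S(1, 4*5 + 1) = 0*(4*5 + 1) = 0*(20 + 1) = 0*21 = 0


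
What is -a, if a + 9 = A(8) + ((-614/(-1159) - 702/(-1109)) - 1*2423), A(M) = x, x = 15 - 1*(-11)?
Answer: 3091011842/1285331 ≈ 2404.8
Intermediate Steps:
x = 26 (x = 15 + 11 = 26)
A(M) = 26
a = -3091011842/1285331 (a = -9 + (26 + ((-614/(-1159) - 702/(-1109)) - 1*2423)) = -9 + (26 + ((-614*(-1/1159) - 702*(-1/1109)) - 2423)) = -9 + (26 + ((614/1159 + 702/1109) - 2423)) = -9 + (26 + (1494544/1285331 - 2423)) = -9 + (26 - 3112862469/1285331) = -9 - 3079443863/1285331 = -3091011842/1285331 ≈ -2404.8)
-a = -1*(-3091011842/1285331) = 3091011842/1285331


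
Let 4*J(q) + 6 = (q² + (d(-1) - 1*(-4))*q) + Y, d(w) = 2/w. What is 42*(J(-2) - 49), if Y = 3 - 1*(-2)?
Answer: -4137/2 ≈ -2068.5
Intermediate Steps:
Y = 5 (Y = 3 + 2 = 5)
J(q) = -¼ + q/2 + q²/4 (J(q) = -3/2 + ((q² + (2/(-1) - 1*(-4))*q) + 5)/4 = -3/2 + ((q² + (2*(-1) + 4)*q) + 5)/4 = -3/2 + ((q² + (-2 + 4)*q) + 5)/4 = -3/2 + ((q² + 2*q) + 5)/4 = -3/2 + (5 + q² + 2*q)/4 = -3/2 + (5/4 + q/2 + q²/4) = -¼ + q/2 + q²/4)
42*(J(-2) - 49) = 42*((-¼ + (½)*(-2) + (¼)*(-2)²) - 49) = 42*((-¼ - 1 + (¼)*4) - 49) = 42*((-¼ - 1 + 1) - 49) = 42*(-¼ - 49) = 42*(-197/4) = -4137/2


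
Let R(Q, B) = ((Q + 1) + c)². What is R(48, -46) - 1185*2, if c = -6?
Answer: -521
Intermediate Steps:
R(Q, B) = (-5 + Q)² (R(Q, B) = ((Q + 1) - 6)² = ((1 + Q) - 6)² = (-5 + Q)²)
R(48, -46) - 1185*2 = (-5 + 48)² - 1185*2 = 43² - 2370 = 1849 - 2370 = -521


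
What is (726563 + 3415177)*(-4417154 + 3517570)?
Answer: -3725843036160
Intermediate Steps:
(726563 + 3415177)*(-4417154 + 3517570) = 4141740*(-899584) = -3725843036160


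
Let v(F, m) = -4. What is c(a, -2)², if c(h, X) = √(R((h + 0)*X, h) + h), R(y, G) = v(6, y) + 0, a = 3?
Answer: -1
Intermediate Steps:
R(y, G) = -4 (R(y, G) = -4 + 0 = -4)
c(h, X) = √(-4 + h)
c(a, -2)² = (√(-4 + 3))² = (√(-1))² = I² = -1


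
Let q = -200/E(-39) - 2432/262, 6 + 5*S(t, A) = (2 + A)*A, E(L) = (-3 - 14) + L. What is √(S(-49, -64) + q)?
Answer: √16537952865/4585 ≈ 28.048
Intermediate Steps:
E(L) = -17 + L
S(t, A) = -6/5 + A*(2 + A)/5 (S(t, A) = -6/5 + ((2 + A)*A)/5 = -6/5 + (A*(2 + A))/5 = -6/5 + A*(2 + A)/5)
q = -5237/917 (q = -200/(-17 - 39) - 2432/262 = -200/(-56) - 2432*1/262 = -200*(-1/56) - 1216/131 = 25/7 - 1216/131 = -5237/917 ≈ -5.7110)
√(S(-49, -64) + q) = √((-6/5 + (⅕)*(-64)² + (⅖)*(-64)) - 5237/917) = √((-6/5 + (⅕)*4096 - 128/5) - 5237/917) = √((-6/5 + 4096/5 - 128/5) - 5237/917) = √(3962/5 - 5237/917) = √(3606969/4585) = √16537952865/4585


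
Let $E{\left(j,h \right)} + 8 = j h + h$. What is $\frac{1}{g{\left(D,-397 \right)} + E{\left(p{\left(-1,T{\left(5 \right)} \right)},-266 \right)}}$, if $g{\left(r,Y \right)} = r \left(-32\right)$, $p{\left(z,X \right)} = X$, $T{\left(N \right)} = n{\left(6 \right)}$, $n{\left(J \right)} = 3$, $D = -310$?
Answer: $\frac{1}{8848} \approx 0.00011302$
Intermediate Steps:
$T{\left(N \right)} = 3$
$g{\left(r,Y \right)} = - 32 r$
$E{\left(j,h \right)} = -8 + h + h j$ ($E{\left(j,h \right)} = -8 + \left(j h + h\right) = -8 + \left(h j + h\right) = -8 + \left(h + h j\right) = -8 + h + h j$)
$\frac{1}{g{\left(D,-397 \right)} + E{\left(p{\left(-1,T{\left(5 \right)} \right)},-266 \right)}} = \frac{1}{\left(-32\right) \left(-310\right) - 1072} = \frac{1}{9920 - 1072} = \frac{1}{8848}$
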